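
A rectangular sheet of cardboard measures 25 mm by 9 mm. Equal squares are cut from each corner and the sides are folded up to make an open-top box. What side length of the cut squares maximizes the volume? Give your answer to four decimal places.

With cut size x, the volume is V(x) = x(25 − 2x)(9 − 2x) for 0 < x < 4.5.
V'(x) = 12x^2 − 136x + 225. Setting V'(x) = 0 gives x ≈ 2.0114 (the root in (0, 4.5)).
V''(x) = 24x − 136 is negative there, so this is the maximum; V ≈ 210.0057.

2.0114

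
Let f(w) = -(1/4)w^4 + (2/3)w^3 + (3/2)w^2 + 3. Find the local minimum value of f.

3

Critical points: f'(w) = -w^3 + 2w^2 + 3w vanishes at w = -1, 0, 3.
Since f''(w) = -3w^2 + 4w + 3, we get f''(-1) = -4 < 0 ⇒ local maximum; f''(0) = 3 > 0 ⇒ local minimum; f''(3) = -12 < 0 ⇒ local maximum.
Thus f has its local minimum at w = 0, with value 3.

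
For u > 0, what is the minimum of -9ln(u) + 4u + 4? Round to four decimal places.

5.7016

h'(u) = -9/u + 4 = 0 gives u = 9/4.
h''(u) = 9/u², which is positive for u > 0, so this is a local minimum.
h(9/4) = -9·ln(9/4) + 9 + 4 ≈ 5.7016.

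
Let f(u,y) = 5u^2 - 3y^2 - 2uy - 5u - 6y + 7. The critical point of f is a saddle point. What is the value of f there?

613/64

∂f/∂u = 10u - 2y - 5 = 0 and ∂f/∂y = -2u - 6y - 6 = 0, so (u, y) = (9/32, -35/32).
The Hessian has f_{uu} = 10, f_{yy} = -6, f_{uy} = -2, giving D = -64 < 0, so the point is a saddle point.
f(9/32, -35/32) = 613/64.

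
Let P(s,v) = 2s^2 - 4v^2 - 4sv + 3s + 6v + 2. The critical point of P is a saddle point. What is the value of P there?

17/4

∂P/∂s = 4s - 4v + 3 = 0 and ∂P/∂v = -4s - 8v + 6 = 0, so (s, v) = (0, 3/4).
The Hessian has P_{ss} = 4, P_{vv} = -8, P_{sv} = -4, giving D = -48 < 0, so the point is a saddle point.
P(0, 3/4) = 17/4.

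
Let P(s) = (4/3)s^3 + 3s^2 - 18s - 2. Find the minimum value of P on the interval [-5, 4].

The derivative is 4s^2 + 6s - 18, which vanishes at s = -3 and s = 3/2.
Candidates: P(-5) = -11/3, P(-3) = 43, P(3/2) = -71/4, P(4) = 178/3.
Hence the absolute minimum is -71/4 at s = 3/2.

-71/4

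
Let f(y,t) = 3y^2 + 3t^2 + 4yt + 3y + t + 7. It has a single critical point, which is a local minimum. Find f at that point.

61/10

∂f/∂y = 6y + 4t + 3 = 0 and ∂f/∂t = 4y + 6t + 1 = 0, so (y, t) = (-7/10, 3/10).
The Hessian has f_{yy} = 6, f_{tt} = 6, f_{yt} = 4, giving D = 20 > 0 with f_{yy} > 0, so the point is a local minimum.
f(-7/10, 3/10) = 61/10.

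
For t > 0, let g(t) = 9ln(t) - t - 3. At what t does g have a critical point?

g'(t) = 9/t − 1 = 0 gives t = 9.
g''(t) = -9/t², which is negative for t > 0, so this is a local maximum.
g(9) = 9·ln(9) - 9 - 3 ≈ 7.7750.

9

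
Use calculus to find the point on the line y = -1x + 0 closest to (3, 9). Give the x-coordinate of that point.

Minimize D(x)^2 = (x - 3)^2 + (-x - 9)^2.
d/dx[D^2] = 2(x - 3) + 2·(-1)·(-x - 9) = 0 ⇒ x = -3.
Then y = 3 and the distance is √(72) ≈ 8.4853.

-3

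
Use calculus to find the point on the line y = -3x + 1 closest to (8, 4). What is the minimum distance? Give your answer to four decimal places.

8.5381

Minimize D(x)^2 = (x - 8)^2 + (-3x - 3)^2.
d/dx[D^2] = 2(x - 8) + 2·(-3)·(-3x - 3) = 0 ⇒ x = -1/10.
Then y = 13/10 and the distance is √(729/10) ≈ 8.5381.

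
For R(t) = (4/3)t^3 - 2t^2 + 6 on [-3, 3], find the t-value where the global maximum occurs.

3

R'(t) = 4t^2 - 4t, which vanishes at t = 0 and t = 1.
Candidates: R(-3) = -48,  R(0) = 6,  R(1) = 16/3,  R(3) = 24.
The maximum over the interval is 24, attained at t = 3.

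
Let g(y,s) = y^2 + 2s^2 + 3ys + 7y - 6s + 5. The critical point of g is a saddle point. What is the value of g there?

265

∂g/∂y = 2y + 3s + 7 = 0 and ∂g/∂s = 3y + 4s - 6 = 0, so (y, s) = (46, -33).
The Hessian has g_{yy} = 2, g_{ss} = 4, g_{ys} = 3, giving D = -1 < 0, so the point is a saddle point.
g(46, -33) = 265.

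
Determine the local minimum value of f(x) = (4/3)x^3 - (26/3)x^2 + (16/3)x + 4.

-28

Critical points: f'(x) = 4x^2 - (52/3)x + 16/3 vanishes at x = 1/3, 4.
f''(x) = 8x - 52/3. f''(1/3) = -44/3 < 0 ⇒ local maximum; f''(4) = 44/3 > 0 ⇒ local minimum.
So the local minimum value is f(4) = -28.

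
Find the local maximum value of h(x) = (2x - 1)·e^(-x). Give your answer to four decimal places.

h'(x) = 2·e^(-x) + (2x - 1)·(-1)·e^(-x) = (-2x + 3)·e^(-x). Since e^(-x) > 0, the only critical point is x = 3/2.
h''(3/2) has the same sign as -2 < 0, so this is a local maximum.
h(3/2) = (2)·e^(-3/2) ≈ 0.4463.

0.4463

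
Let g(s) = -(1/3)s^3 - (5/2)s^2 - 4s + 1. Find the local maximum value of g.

Critical points: g'(s) = -s^2 - 5s - 4 vanishes at s = -4, -1.
g''(s) = -2s - 5. g''(-4) = 3 > 0 ⇒ local minimum; g''(-1) = -3 < 0 ⇒ local maximum.
The local maximum is g(-1) = 17/6.

17/6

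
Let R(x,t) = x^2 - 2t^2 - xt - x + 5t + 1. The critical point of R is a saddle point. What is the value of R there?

3

∂R/∂x = 2x - t - 1 = 0 and ∂R/∂t = -x - 4t + 5 = 0, so (x, t) = (1, 1).
The Hessian has R_{xx} = 2, R_{tt} = -4, R_{xt} = -1, giving D = -9 < 0, so the point is a saddle point.
R(1, 1) = 3.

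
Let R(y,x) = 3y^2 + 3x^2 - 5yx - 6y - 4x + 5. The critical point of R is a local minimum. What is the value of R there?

-221/11

∂R/∂y = 6y - 5x - 6 = 0 and ∂R/∂x = -5y + 6x - 4 = 0, so (y, x) = (56/11, 54/11).
The Hessian has R_{yy} = 6, R_{xx} = 6, R_{yx} = -5, giving D = 11 > 0 with R_{yy} > 0, so the point is a local minimum.
R(56/11, 54/11) = -221/11.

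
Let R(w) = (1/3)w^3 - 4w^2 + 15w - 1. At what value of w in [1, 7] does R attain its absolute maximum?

The derivative is w^2 - 8w + 15, which vanishes at w = 3 and w = 5.
Evaluating at the critical points and endpoints: R(1) = 31/3,  R(3) = 17,  R(5) = 47/3,  R(7) = 67/3.
So the maximum is R(7) = 67/3.

7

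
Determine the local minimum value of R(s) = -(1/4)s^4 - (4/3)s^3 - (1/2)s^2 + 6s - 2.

-28/3

R'(s) = -s^3 - 4s^2 - s + 6 = 0 at s = -3, -2, 1.
Since R''(s) = -3s^2 - 8s - 1, we get R''(-3) = -4 < 0 ⇒ local maximum; R''(-2) = 3 > 0 ⇒ local minimum; R''(1) = -12 < 0 ⇒ local maximum.
The local minimum is R(-2) = -28/3.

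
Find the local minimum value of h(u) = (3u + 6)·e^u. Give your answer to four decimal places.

-0.1494

Differentiating with the product rule gives h'(u) = (3u + 9)·e^u. Since e^u > 0, the only critical point is u = -3.
h''(-3) has the same sign as 3 > 0, so this is a local minimum.
h(-3) = (-3)·e^(-3) ≈ -0.1494.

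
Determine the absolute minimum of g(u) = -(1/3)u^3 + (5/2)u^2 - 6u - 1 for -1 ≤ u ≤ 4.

Differentiating, g'(u) = -u^2 + 5u - 6; which vanishes at u = 2 and u = 3.
Evaluating at the critical points and endpoints: g(-1) = 47/6, g(2) = -17/3, g(3) = -11/2, g(4) = -19/3.
Hence the absolute minimum is -19/3 at u = 4.

-19/3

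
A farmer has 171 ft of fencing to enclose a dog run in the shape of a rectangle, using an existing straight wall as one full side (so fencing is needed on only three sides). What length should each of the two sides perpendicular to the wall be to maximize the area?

171/4

Let the sides perpendicular to the wall have length x and the parallel side y, so 2x + y = 171 and the area is A = xy = x(171 − 2x).
A'(x) = 171 − 4x = 0 gives x = 171/4, and A''(x) = −4 < 0 confirms a maximum.
Then y = 171 − 2·171/4 = 171/2 and A = 29241/8.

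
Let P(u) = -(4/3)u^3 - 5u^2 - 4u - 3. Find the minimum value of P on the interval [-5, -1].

P'(u) = -4u^2 - 10u - 4, whose only zero in [-5, -1] is u = -2.
Evaluating at the critical points and endpoints: P(-5) = 176/3, P(-2) = -13/3, P(-1) = -8/3.
So the minimum is P(-2) = -13/3.

-13/3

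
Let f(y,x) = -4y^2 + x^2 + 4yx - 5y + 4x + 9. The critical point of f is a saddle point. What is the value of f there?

329/32

∂f/∂y = -8y + 4x - 5 = 0 and ∂f/∂x = 4y + 2x + 4 = 0, so (y, x) = (-13/16, -3/8).
The Hessian has f_{yy} = -8, f_{xx} = 2, f_{yx} = 4, giving D = -32 < 0, so the point is a saddle point.
f(-13/16, -3/8) = 329/32.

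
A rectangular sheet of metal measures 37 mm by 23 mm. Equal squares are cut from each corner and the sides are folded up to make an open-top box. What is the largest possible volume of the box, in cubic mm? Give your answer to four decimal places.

With cut size x, the volume is V(x) = x(37 − 2x)(23 − 2x) for 0 < x < 11.5.
V'(x) = 12x^2 − 240x + 851. Setting V'(x) = 0 gives x ≈ 4.6071 (the root in (0, 11.5)).
V''(x) = 24x − 240 is negative there, so this is the maximum; V ≈ 1764.7473.

1764.7473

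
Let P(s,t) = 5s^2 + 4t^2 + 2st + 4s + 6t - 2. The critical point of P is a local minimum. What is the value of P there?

∂P/∂s = 10s + 2t + 4 = 0 and ∂P/∂t = 2s + 8t + 6 = 0, so (s, t) = (-5/19, -13/19).
The Hessian has P_{ss} = 10, P_{tt} = 8, P_{st} = 2, giving D = 76 > 0 with P_{ss} > 0, so the point is a local minimum.
P(-5/19, -13/19) = -87/19.

-87/19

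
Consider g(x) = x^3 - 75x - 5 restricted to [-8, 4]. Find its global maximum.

The derivative is 3x^2 - 75, whose only zero in [-8, 4] is x = -5.
Evaluating at the critical points and endpoints: g(-8) = 83,  g(-5) = 245,  g(4) = -241.
The maximum over the interval is 245, attained at x = -5.

245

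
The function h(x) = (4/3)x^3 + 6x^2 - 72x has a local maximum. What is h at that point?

h'(x) = 4x^2 + 12x - 72. Setting h'(x) = 0 gives x ∈ {-6, 3}.
h''(x) = 8x + 12. h''(-6) = -36 < 0 ⇒ local maximum; h''(3) = 36 > 0 ⇒ local minimum.
Thus h has its local maximum at x = -6, with value 360.

360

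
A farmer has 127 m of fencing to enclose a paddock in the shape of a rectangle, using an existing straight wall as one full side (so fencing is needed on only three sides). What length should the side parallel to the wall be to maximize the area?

127/2

Let the sides perpendicular to the wall have length x and the parallel side y, so 2x + y = 127 and the area is A = xy = x(127 − 2x).
A'(x) = 127 − 4x = 0 gives x = 127/4, and A''(x) = −4 < 0 confirms a maximum.
Then y = 127 − 2·127/4 = 127/2 and A = 16129/8.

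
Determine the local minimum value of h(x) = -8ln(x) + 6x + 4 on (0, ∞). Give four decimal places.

h'(x) = -8/x + 6 = 0 gives x = 4/3.
h''(x) = 8/x², which is positive for x > 0, so this is a local minimum.
h(4/3) = -8·ln(4/3) + 8 + 4 ≈ 9.6985.

9.6985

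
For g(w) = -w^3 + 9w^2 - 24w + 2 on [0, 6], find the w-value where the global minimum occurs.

6

Differentiating, g'(w) = -3w^2 + 18w - 24; which vanishes at w = 2 and w = 4.
Evaluating at the critical points and endpoints: g(0) = 2,  g(2) = -18,  g(4) = -14,  g(6) = -34.
Hence the absolute minimum is -34 at w = 6.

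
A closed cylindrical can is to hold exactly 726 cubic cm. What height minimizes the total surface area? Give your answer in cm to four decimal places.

With radius r and height h, πr²h = 726 so h = 726/(πr²), and S(r) = 2πr² + 2πrh = 2πr² + 2·726/r.
S'(r) = 4πr − 2·726/r² = 0 ⇒ r³ = 726/(2π), so r ≈ 4.8706 and h = 2r ≈ 9.7413.
S''(r) = 4π + 4·726/r³ > 0, so this is the minimum; S ≈ 447.1696.

9.7413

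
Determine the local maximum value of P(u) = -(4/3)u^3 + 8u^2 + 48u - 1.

287

P'(u) = -4u^2 + 16u + 48. Setting P'(u) = 0 gives u ∈ {-2, 6}.
P''(u) = -8u + 16. P''(-2) = 32 > 0 ⇒ local minimum; P''(6) = -32 < 0 ⇒ local maximum.
Thus P has its local maximum at u = 6, with value 287.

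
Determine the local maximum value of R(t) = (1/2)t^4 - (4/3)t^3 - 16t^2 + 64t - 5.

R'(t) = 2t^3 - 4t^2 - 32t + 64. Setting R'(t) = 0 gives t ∈ {-4, 2, 4}.
Second-derivative test with R''(t) = 6t^2 - 8t - 32: R''(-4) = 96 > 0 ⇒ local minimum; R''(2) = -24 < 0 ⇒ local maximum; R''(4) = 32 > 0 ⇒ local minimum.
Thus R has its local maximum at t = 2, with value 169/3.

169/3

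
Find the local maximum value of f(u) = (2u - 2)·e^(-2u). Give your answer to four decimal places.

0.0498

Differentiating with the product rule gives f'(u) = (-4u + 6)·e^(-2u). Since e^(-2u) > 0, the only critical point is u = 3/2.
f''(3/2) has the same sign as -4 < 0, so this is a local maximum.
f(3/2) = (1)·e^(-3) ≈ 0.0498.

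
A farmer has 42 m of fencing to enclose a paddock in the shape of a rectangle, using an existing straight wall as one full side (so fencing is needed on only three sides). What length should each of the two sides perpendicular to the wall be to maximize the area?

Let the sides perpendicular to the wall have length x and the parallel side y, so 2x + y = 42 and the area is A = xy = x(42 − 2x).
A'(x) = 42 − 4x = 0 gives x = 21/2, and A''(x) = −4 < 0 confirms a maximum.
Then y = 42 − 2·21/2 = 21 and A = 441/2.

21/2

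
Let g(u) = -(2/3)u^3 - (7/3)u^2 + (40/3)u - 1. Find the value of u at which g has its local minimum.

g'(u) = -2u^2 - (14/3)u + 40/3. Setting g'(u) = 0 gives u ∈ {-4, 5/3}.
g''(u) = -4u - 14/3. g''(-4) = 34/3 > 0 ⇒ local minimum; g''(5/3) = -34/3 < 0 ⇒ local maximum.
The local minimum is g(-4) = -49.

-4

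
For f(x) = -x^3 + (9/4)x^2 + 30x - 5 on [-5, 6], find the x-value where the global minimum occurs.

Differentiating, f'(x) = -3x^2 + (9/2)x + 30; which vanishes at x = -5/2 and x = 4.
Compare values at every candidate in [-5, 6]: f(-5) = 105/4, f(-5/2) = -805/16, f(4) = 87, f(6) = 40.
The minimum over the interval is -805/16, attained at x = -5/2.

-5/2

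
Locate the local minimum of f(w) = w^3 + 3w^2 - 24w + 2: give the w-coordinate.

2

Critical points: f'(w) = 3w^2 + 6w - 24 vanishes at w = -4, 2.
Since f''(w) = 6w + 6, we get f''(-4) = -18 < 0 ⇒ local maximum; f''(2) = 18 > 0 ⇒ local minimum.
So the local minimum value is f(2) = -26.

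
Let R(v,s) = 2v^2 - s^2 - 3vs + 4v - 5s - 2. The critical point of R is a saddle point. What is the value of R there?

∂R/∂v = 4v - 3s + 4 = 0 and ∂R/∂s = -3v - 2s - 5 = 0, so (v, s) = (-23/17, -8/17).
The Hessian has R_{vv} = 4, R_{ss} = -2, R_{vs} = -3, giving D = -17 < 0, so the point is a saddle point.
R(-23/17, -8/17) = -60/17.

-60/17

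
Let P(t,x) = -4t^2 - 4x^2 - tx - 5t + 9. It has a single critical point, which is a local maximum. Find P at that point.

∂P/∂t = -8t - x - 5 = 0 and ∂P/∂x = -t - 8x = 0, so (t, x) = (-40/63, 5/63).
The Hessian has P_{tt} = -8, P_{xx} = -8, P_{tx} = -1, giving D = 63 > 0 with P_{tt} < 0, so the point is a local maximum.
P(-40/63, 5/63) = 667/63.

667/63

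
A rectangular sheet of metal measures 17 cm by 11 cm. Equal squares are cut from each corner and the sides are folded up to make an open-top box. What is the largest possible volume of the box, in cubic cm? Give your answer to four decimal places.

182.9667

With cut size x, the volume is V(x) = x(17 − 2x)(11 − 2x) for 0 < x < 5.5.
V'(x) = 12x^2 − 112x + 187. Setting V'(x) = 0 gives x ≈ 2.1778 (the root in (0, 5.5)).
V''(x) = 24x − 112 is negative there, so this is the maximum; V ≈ 182.9667.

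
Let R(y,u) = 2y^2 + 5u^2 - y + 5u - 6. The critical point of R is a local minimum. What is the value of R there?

-59/8

∂R/∂y = 4y - 1 = 0 and ∂R/∂u = 10u + 5 = 0, so (y, u) = (1/4, -1/2).
The Hessian has R_{yy} = 4, R_{uu} = 10, R_{yu} = 0, giving D = 40 > 0 with R_{yy} > 0, so the point is a local minimum.
R(1/4, -1/2) = -59/8.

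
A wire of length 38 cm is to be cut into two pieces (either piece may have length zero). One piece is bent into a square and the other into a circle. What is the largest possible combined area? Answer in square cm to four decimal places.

114.9099

Let x be the length used for the square. Square side x/4; circle radius (38−x)/(2π).
A(x) = (x/4)² + π·((38−x)/(2π))² = x²/16 + (38−x)²/(4π) for 0 ≤ x ≤ 38. A'(x) = x/8 − (38−x)/(2π) = 0 gives x = 4·38/(π+4) ≈ 21.2838.
A'' > 0, so the interior critical point is a minimum; the maximum is at an endpoint. A(0) = 114.9099 and A(38) = 90.2500, so the largest area is 114.9099.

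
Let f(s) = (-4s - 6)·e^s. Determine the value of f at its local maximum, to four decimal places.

0.3283

f'(s) = (-4)·e^s + (-4s - 6)·1·e^s = (-4s - 10)·e^s. Since e^s > 0, the only critical point is s = -5/2.
f''(-5/2) has the same sign as -4 < 0, so this is a local maximum.
f(-5/2) = (4)·e^(-5/2) ≈ 0.3283.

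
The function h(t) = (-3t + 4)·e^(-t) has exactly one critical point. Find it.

7/3

h'(t) = (-3)·e^(-t) + (-3t + 4)·(-1)·e^(-t) = (3t - 7)·e^(-t). Since e^(-t) > 0, the only critical point is t = 7/3.
h''(7/3) has the same sign as 3 > 0, so this is a local minimum.
h(7/3) = (-3)·e^(-7/3) ≈ -0.2909.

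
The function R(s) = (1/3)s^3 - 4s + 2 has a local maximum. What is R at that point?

R'(s) = s^2 - 4 = 0 at s = -2, 2.
Since R''(s) = 2s, we get R''(-2) = -4 < 0 ⇒ local maximum; R''(2) = 4 > 0 ⇒ local minimum.
The local maximum is R(-2) = 22/3.

22/3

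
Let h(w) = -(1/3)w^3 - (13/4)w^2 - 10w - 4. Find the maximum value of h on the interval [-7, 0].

253/12

The derivative is -w^2 - (13/2)w - 10, which vanishes at w = -4 and w = -5/2.
Compare values at every candidate in [-7, 0]: h(-7) = 253/12; h(-4) = 16/3; h(-5/2) = 283/48; h(0) = -4.
So the maximum is h(-7) = 253/12.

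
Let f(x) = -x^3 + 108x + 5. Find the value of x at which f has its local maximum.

f'(x) = -3x^2 + 108 = 0 at x = -6, 6.
Second-derivative test with f''(x) = -6x: f''(-6) = 36 > 0 ⇒ local minimum; f''(6) = -36 < 0 ⇒ local maximum.
So the local maximum value is f(6) = 437.

6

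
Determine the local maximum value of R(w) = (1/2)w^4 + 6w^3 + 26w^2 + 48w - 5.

-73/2

R'(w) = 2w^3 + 18w^2 + 52w + 48 = 0 at w = -4, -3, -2.
R''(w) = 6w^2 + 36w + 52. R''(-4) = 4 > 0 ⇒ local minimum; R''(-3) = -2 < 0 ⇒ local maximum; R''(-2) = 4 > 0 ⇒ local minimum.
So the local maximum value is R(-3) = -73/2.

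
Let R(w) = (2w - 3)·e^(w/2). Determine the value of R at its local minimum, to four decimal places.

By the product rule, R'(w) = (w + 1/2)·e^(w/2). Since e^(w/2) > 0, the only critical point is w = -1/2.
R''(-1/2) has the same sign as 1 > 0, so this is a local minimum.
R(-1/2) = (-4)·e^(-1/4) ≈ -3.1152.

-3.1152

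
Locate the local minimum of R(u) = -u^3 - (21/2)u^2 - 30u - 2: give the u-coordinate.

-5

R'(u) = -3u^2 - 21u - 30 = 0 at u = -5, -2.
R''(u) = -6u - 21. R''(-5) = 9 > 0 ⇒ local minimum; R''(-2) = -9 < 0 ⇒ local maximum.
The local minimum is R(-5) = 21/2.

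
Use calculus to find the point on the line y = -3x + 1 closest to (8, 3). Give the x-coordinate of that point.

1/5

Minimize D(x)^2 = (x - 8)^2 + (-3x - 2)^2.
d/dx[D^2] = 2(x - 8) + 2·(-3)·(-3x - 2) = 0 ⇒ x = 1/5.
Then y = 2/5 and the distance is √(338/5) ≈ 8.2219.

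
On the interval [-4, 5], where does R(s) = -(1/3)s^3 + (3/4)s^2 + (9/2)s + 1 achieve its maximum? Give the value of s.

Differentiating, R'(s) = -s^2 + (3/2)s + 9/2; which vanishes at s = -3/2 and s = 3.
Candidates: R(-4) = 49/3, R(-3/2) = -47/16, R(3) = 49/4, R(5) = 7/12.
The maximum over the interval is 49/3, attained at s = -4.

-4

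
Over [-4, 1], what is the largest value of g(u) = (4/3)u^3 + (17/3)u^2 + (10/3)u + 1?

34/3

The derivative is 4u^2 + (34/3)u + 10/3, which vanishes at u = -5/2 and u = -1/3.
Candidates: g(-4) = -7; g(-5/2) = 29/4; g(-1/3) = 38/81; g(1) = 34/3.
The maximum over the interval is 34/3, attained at u = 1.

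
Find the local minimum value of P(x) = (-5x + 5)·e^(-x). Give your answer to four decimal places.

-0.6767

By the product rule, P'(x) = (5x - 10)·e^(-x). Since e^(-x) > 0, the only critical point is x = 2.
P''(2) has the same sign as 5 > 0, so this is a local minimum.
P(2) = (-5)·e^(-2) ≈ -0.6767.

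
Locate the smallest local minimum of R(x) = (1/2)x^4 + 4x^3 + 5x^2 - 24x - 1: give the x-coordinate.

1

R'(x) = 2x^3 + 12x^2 + 10x - 24. Setting R'(x) = 0 gives x ∈ {-4, -3, 1}.
R''(x) = 6x^2 + 24x + 10. R''(-4) = 10 > 0 ⇒ local minimum; R''(-3) = -8 < 0 ⇒ local maximum; R''(1) = 40 > 0 ⇒ local minimum.
So the smallest local minimum value is R(1) = -31/2.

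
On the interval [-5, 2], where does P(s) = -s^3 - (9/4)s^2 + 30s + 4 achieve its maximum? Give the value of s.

2

Differentiating, P'(s) = -3s^2 - (9/2)s + 30; whose only zero in [-5, 2] is s = -4.
Compare values at every candidate in [-5, 2]: P(-5) = -309/4,  P(-4) = -88,  P(2) = 47.
Hence the absolute maximum is 47 at s = 2.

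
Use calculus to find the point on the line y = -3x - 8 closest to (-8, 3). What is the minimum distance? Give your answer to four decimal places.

Minimize D(x)^2 = (x + 8)^2 + (-3x - 11)^2.
d/dx[D^2] = 2(x + 8) + 2·(-3)·(-3x - 11) = 0 ⇒ x = -41/10.
Then y = 43/10 and the distance is √(169/10) ≈ 4.1110.

4.1110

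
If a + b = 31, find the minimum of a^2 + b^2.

961/2

With a + b = 31, a^2 + b^2 = a^2 + (31 − a)^2.
The derivative 2a − 2(31 − a) = 4a − 62 vanishes at a = 31/2; second derivative 4 > 0, a minimum.
The minimum is 2·(31/2)^2 = 961/2.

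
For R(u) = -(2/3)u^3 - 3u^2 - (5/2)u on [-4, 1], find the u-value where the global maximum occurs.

-4

R'(u) = -2u^2 - 6u - 5/2, which vanishes at u = -5/2 and u = -1/2.
Candidates: R(-4) = 14/3,  R(-5/2) = -25/12,  R(-1/2) = 7/12,  R(1) = -37/6.
So the maximum is R(-4) = 14/3.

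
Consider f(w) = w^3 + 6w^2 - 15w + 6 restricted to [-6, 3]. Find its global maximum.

106

The derivative is 3w^2 + 12w - 15, which vanishes at w = -5 and w = 1.
Evaluating at the critical points and endpoints: f(-6) = 96, f(-5) = 106, f(1) = -2, f(3) = 42.
The maximum over the interval is 106, attained at w = -5.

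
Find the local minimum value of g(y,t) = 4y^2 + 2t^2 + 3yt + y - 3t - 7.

∂g/∂y = 8y + 3t + 1 = 0 and ∂g/∂t = 3y + 4t - 3 = 0, so (y, t) = (-13/23, 27/23).
The Hessian has g_{yy} = 8, g_{tt} = 4, g_{yt} = 3, giving D = 23 > 0 with g_{yy} > 0, so the point is a local minimum.
g(-13/23, 27/23) = -208/23.

-208/23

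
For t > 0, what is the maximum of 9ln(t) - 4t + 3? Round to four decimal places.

g'(t) = 9/t − 4 = 0 gives t = 9/4.
g''(t) = -9/t², which is negative for t > 0, so this is a local maximum.
g(9/4) = 9·ln(9/4) - 9 + 3 ≈ 1.2984.

1.2984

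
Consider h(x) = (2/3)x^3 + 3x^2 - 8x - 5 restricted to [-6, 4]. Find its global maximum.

161/3

The derivative is 2x^2 + 6x - 8, which vanishes at x = -4 and x = 1.
Evaluating at the critical points and endpoints: h(-6) = 7, h(-4) = 97/3, h(1) = -28/3, h(4) = 161/3.
Hence the absolute maximum is 161/3 at x = 4.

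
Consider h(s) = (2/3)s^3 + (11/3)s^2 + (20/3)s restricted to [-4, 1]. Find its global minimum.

Differentiating, h'(s) = 2s^2 + (22/3)s + 20/3; which vanishes at s = -2 and s = -5/3.
Evaluating at the critical points and endpoints: h(-4) = -32/3,  h(-2) = -4,  h(-5/3) = -325/81,  h(1) = 11.
So the minimum is h(-4) = -32/3.

-32/3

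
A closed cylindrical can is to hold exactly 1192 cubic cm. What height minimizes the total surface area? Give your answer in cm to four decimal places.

With radius r and height h, πr²h = 1192 so h = 1192/(πr²), and S(r) = 2πr² + 2πrh = 2πr² + 2·1192/r.
S'(r) = 4πr − 2·1192/r² = 0 ⇒ r³ = 1192/(2π), so r ≈ 5.7460 and h = 2r ≈ 11.4920.
S''(r) = 4π + 4·1192/r³ > 0, so this is the minimum; S ≈ 622.3462.

11.4920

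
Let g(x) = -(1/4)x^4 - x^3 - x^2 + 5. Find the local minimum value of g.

g'(x) = -x^3 - 3x^2 - 2x. Setting g'(x) = 0 gives x ∈ {-2, -1, 0}.
Second-derivative test with g''(x) = -3x^2 - 6x - 2: g''(-2) = -2 < 0 ⇒ local maximum; g''(-1) = 1 > 0 ⇒ local minimum; g''(0) = -2 < 0 ⇒ local maximum.
Thus g has its local minimum at x = -1, with value 19/4.

19/4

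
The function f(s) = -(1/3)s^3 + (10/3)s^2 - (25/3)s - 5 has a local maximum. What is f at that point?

Critical points: f'(s) = -s^2 + (20/3)s - 25/3 vanishes at s = 5/3, 5.
Since f''(s) = -2s + 20/3, we get f''(5/3) = 10/3 > 0 ⇒ local minimum; f''(5) = -10/3 < 0 ⇒ local maximum.
Thus f has its local maximum at s = 5, with value -5.

-5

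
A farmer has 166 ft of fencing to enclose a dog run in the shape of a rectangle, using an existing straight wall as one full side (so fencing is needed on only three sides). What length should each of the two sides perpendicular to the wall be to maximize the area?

83/2

Let the sides perpendicular to the wall have length x and the parallel side y, so 2x + y = 166 and the area is A = xy = x(166 − 2x).
A'(x) = 166 − 4x = 0 gives x = 83/2, and A''(x) = −4 < 0 confirms a maximum.
Then y = 166 − 2·83/2 = 83 and A = 6889/2.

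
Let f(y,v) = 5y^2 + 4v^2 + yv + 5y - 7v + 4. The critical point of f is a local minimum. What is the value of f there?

∂f/∂y = 10y + v + 5 = 0 and ∂f/∂v = y + 8v - 7 = 0, so (y, v) = (-47/79, 75/79).
The Hessian has f_{yy} = 10, f_{vv} = 8, f_{yv} = 1, giving D = 79 > 0 with f_{yy} > 0, so the point is a local minimum.
f(-47/79, 75/79) = -64/79.

-64/79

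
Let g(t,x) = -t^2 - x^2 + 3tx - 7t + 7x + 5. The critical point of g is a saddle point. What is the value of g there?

74/5

∂g/∂t = -2t + 3x - 7 = 0 and ∂g/∂x = 3t - 2x + 7 = 0, so (t, x) = (-7/5, 7/5).
The Hessian has g_{tt} = -2, g_{xx} = -2, g_{tx} = 3, giving D = -5 < 0, so the point is a saddle point.
g(-7/5, 7/5) = 74/5.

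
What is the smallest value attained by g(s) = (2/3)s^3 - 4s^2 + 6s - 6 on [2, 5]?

-6

g'(s) = 2s^2 - 8s + 6, whose only zero in [2, 5] is s = 3.
Compare values at every candidate in [2, 5]: g(2) = -14/3; g(3) = -6; g(5) = 22/3.
Hence the absolute minimum is -6 at s = 3.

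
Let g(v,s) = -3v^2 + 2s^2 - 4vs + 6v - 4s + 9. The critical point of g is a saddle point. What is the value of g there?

36/5

∂g/∂v = -6v - 4s + 6 = 0 and ∂g/∂s = -4v + 4s - 4 = 0, so (v, s) = (1/5, 6/5).
The Hessian has g_{vv} = -6, g_{ss} = 4, g_{vs} = -4, giving D = -40 < 0, so the point is a saddle point.
g(1/5, 6/5) = 36/5.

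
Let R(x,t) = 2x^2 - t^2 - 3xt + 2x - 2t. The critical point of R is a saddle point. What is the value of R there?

-8/17

∂R/∂x = 4x - 3t + 2 = 0 and ∂R/∂t = -3x - 2t - 2 = 0, so (x, t) = (-10/17, -2/17).
The Hessian has R_{xx} = 4, R_{tt} = -2, R_{xt} = -3, giving D = -17 < 0, so the point is a saddle point.
R(-10/17, -2/17) = -8/17.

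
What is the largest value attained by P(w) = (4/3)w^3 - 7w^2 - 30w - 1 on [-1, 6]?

62/3

P'(w) = 4w^2 - 14w - 30, whose only zero in [-1, 6] is w = 5.
Evaluating at the critical points and endpoints: P(-1) = 62/3; P(5) = -478/3; P(6) = -145.
So the maximum is P(-1) = 62/3.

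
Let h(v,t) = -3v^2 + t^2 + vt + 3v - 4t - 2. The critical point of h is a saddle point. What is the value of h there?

∂h/∂v = -6v + t + 3 = 0 and ∂h/∂t = v + 2t - 4 = 0, so (v, t) = (10/13, 21/13).
The Hessian has h_{vv} = -6, h_{tt} = 2, h_{vt} = 1, giving D = -13 < 0, so the point is a saddle point.
h(10/13, 21/13) = -53/13.

-53/13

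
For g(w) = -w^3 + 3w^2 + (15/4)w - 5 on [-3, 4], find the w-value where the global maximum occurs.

Differentiating, g'(w) = -3w^2 + 6w + 15/4; which vanishes at w = -1/2 and w = 5/2.
Candidates: g(-3) = 151/4,  g(-1/2) = -6,  g(5/2) = 15/2,  g(4) = -6.
Hence the absolute maximum is 151/4 at w = -3.

-3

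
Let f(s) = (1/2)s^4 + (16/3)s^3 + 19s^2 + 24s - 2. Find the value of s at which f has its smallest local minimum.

f'(s) = 2s^3 + 16s^2 + 38s + 24. Setting f'(s) = 0 gives s ∈ {-4, -3, -1}.
Second-derivative test with f''(s) = 6s^2 + 32s + 38: f''(-4) = 6 > 0 ⇒ local minimum; f''(-3) = -4 < 0 ⇒ local maximum; f''(-1) = 12 > 0 ⇒ local minimum.
The smallest local minimum is f(-1) = -71/6.

-1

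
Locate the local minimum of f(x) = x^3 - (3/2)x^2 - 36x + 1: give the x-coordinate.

f'(x) = 3x^2 - 3x - 36 = 0 at x = -3, 4.
Second-derivative test with f''(x) = 6x - 3: f''(-3) = -21 < 0 ⇒ local maximum; f''(4) = 21 > 0 ⇒ local minimum.
The local minimum is f(4) = -103.

4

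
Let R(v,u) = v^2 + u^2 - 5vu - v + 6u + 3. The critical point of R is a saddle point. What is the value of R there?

∂R/∂v = 2v - 5u - 1 = 0 and ∂R/∂u = -5v + 2u + 6 = 0, so (v, u) = (4/3, 1/3).
The Hessian has R_{vv} = 2, R_{uu} = 2, R_{vu} = -5, giving D = -21 < 0, so the point is a saddle point.
R(4/3, 1/3) = 10/3.

10/3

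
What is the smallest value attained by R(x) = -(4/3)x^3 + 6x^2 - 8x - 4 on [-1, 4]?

Differentiating, R'(x) = -4x^2 + 12x - 8; which vanishes at x = 1 and x = 2.
Evaluating at the critical points and endpoints: R(-1) = 34/3,  R(1) = -22/3,  R(2) = -20/3,  R(4) = -76/3.
Hence the absolute minimum is -76/3 at x = 4.

-76/3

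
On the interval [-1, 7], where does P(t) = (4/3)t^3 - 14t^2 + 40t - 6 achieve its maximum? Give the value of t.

7

Differentiating, P'(t) = 4t^2 - 28t + 40; which vanishes at t = 2 and t = 5.
Candidates: P(-1) = -184/3,  P(2) = 86/3,  P(5) = 32/3,  P(7) = 136/3.
Hence the absolute maximum is 136/3 at t = 7.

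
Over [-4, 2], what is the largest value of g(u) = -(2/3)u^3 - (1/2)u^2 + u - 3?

Differentiating, g'(u) = -2u^2 - u + 1; which vanishes at u = -1 and u = 1/2.
Evaluating at the critical points and endpoints: g(-4) = 83/3,  g(-1) = -23/6,  g(1/2) = -65/24,  g(2) = -25/3.
So the maximum is g(-4) = 83/3.

83/3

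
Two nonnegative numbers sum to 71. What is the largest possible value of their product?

With x + y = 71, the product is P(x) = x(71 − x).
P'(x) = 71 − 2x = 0 gives x = 71/2; P'' = −2 < 0, so this is the maximum.
P = 71/2·71/2 = 5041/4.

5041/4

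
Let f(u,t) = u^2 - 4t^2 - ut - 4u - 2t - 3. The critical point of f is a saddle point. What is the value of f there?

-103/17

∂f/∂u = 2u - t - 4 = 0 and ∂f/∂t = -u - 8t - 2 = 0, so (u, t) = (30/17, -8/17).
The Hessian has f_{uu} = 2, f_{tt} = -8, f_{ut} = -1, giving D = -17 < 0, so the point is a saddle point.
f(30/17, -8/17) = -103/17.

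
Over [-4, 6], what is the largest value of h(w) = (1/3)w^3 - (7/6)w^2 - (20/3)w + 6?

1997/162

h'(w) = w^2 - (7/3)w - 20/3, which vanishes at w = -5/3 and w = 4.
Compare values at every candidate in [-4, 6]: h(-4) = -22/3; h(-5/3) = 1997/162; h(4) = -18; h(6) = -4.
The maximum over the interval is 1997/162, attained at w = -5/3.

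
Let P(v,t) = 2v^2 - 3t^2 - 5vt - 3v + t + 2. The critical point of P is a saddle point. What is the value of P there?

∂P/∂v = 4v - 5t - 3 = 0 and ∂P/∂t = -5v - 6t + 1 = 0, so (v, t) = (23/49, -11/49).
The Hessian has P_{vv} = 4, P_{tt} = -6, P_{vt} = -5, giving D = -49 < 0, so the point is a saddle point.
P(23/49, -11/49) = 58/49.

58/49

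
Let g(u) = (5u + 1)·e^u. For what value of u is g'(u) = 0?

Differentiating with the product rule gives g'(u) = (5u + 6)·e^u. Since e^u > 0, the only critical point is u = -6/5.
g''(-6/5) has the same sign as 5 > 0, so this is a local minimum.
g(-6/5) = (-5)·e^(-6/5) ≈ -1.5060.

-6/5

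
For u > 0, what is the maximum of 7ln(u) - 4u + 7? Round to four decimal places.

3.9173

R'(u) = 7/u − 4 = 0 gives u = 7/4.
R''(u) = -7/u², which is negative for u > 0, so this is a local maximum.
R(7/4) = 7·ln(7/4) - 7 + 7 ≈ 3.9173.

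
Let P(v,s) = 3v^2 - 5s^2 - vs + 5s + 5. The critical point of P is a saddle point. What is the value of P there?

380/61

∂P/∂v = 6v - s = 0 and ∂P/∂s = -v - 10s + 5 = 0, so (v, s) = (5/61, 30/61).
The Hessian has P_{vv} = 6, P_{ss} = -10, P_{vs} = -1, giving D = -61 < 0, so the point is a saddle point.
P(5/61, 30/61) = 380/61.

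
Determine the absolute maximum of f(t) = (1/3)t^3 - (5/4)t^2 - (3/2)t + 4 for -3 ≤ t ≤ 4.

The derivative is t^2 - (5/2)t - 3/2, which vanishes at t = -1/2 and t = 3.
Compare values at every candidate in [-3, 4]: f(-3) = -47/4; f(-1/2) = 211/48; f(3) = -11/4; f(4) = -2/3.
Hence the absolute maximum is 211/48 at t = -1/2.

211/48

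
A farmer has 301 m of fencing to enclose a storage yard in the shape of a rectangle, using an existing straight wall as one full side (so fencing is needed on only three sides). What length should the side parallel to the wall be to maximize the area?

Let the sides perpendicular to the wall have length x and the parallel side y, so 2x + y = 301 and the area is A = xy = x(301 − 2x).
A'(x) = 301 − 4x = 0 gives x = 301/4, and A''(x) = −4 < 0 confirms a maximum.
Then y = 301 − 2·301/4 = 301/2 and A = 90601/8.

301/2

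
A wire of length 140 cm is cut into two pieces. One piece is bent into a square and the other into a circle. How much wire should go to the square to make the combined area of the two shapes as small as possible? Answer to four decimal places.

Let x be the length used for the square. Square side x/4; circle radius (140−x)/(2π).
A(x) = (x/4)² + π·((140−x)/(2π))² = x²/16 + (140−x)²/(4π) for 0 ≤ x ≤ 140. A'(x) = x/8 − (140−x)/(2π) = 0 gives x = 4·140/(π+4) ≈ 78.4139.
A'' = 1/8 + 1/(2π) > 0, so this gives the minimum combined area; x ≈ 78.4139 cm to the square.

78.4139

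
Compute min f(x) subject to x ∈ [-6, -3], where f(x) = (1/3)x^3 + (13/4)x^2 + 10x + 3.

-12

Differentiating, f'(x) = x^2 + (13/2)x + 10; whose only zero in [-6, -3] is x = -4.
Candidates: f(-6) = -12; f(-4) = -19/3; f(-3) = -27/4.
So the minimum is f(-6) = -12.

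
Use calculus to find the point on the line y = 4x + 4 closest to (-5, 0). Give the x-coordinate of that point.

-21/17

Minimize D(x)^2 = (x + 5)^2 + (4x + 4)^2.
d/dx[D^2] = 2(x + 5) + 2·4·(4x + 4) = 0 ⇒ x = -21/17.
Then y = -16/17 and the distance is √(256/17) ≈ 3.8806.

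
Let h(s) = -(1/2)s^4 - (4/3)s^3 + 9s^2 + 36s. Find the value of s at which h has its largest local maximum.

3

h'(s) = -2s^3 - 4s^2 + 18s + 36 = 0 at s = -3, -2, 3.
Since h''(s) = -6s^2 - 8s + 18, we get h''(-3) = -12 < 0 ⇒ local maximum; h''(-2) = 10 > 0 ⇒ local minimum; h''(3) = -60 < 0 ⇒ local maximum.
Thus h has its largest local maximum at s = 3, with value 225/2.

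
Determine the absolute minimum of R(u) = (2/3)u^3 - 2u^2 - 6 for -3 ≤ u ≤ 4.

-42

R'(u) = 2u^2 - 4u, which vanishes at u = 0 and u = 2.
Candidates: R(-3) = -42; R(0) = -6; R(2) = -26/3; R(4) = 14/3.
Hence the absolute minimum is -42 at u = -3.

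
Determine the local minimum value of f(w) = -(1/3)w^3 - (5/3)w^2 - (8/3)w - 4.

-8/3

f'(w) = -w^2 - (10/3)w - 8/3. Setting f'(w) = 0 gives w ∈ {-2, -4/3}.
Since f''(w) = -2w - 10/3, we get f''(-2) = 2/3 > 0 ⇒ local minimum; f''(-4/3) = -2/3 < 0 ⇒ local maximum.
So the local minimum value is f(-2) = -8/3.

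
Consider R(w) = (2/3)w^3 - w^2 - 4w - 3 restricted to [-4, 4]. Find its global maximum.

23/3

Differentiating, R'(w) = 2w^2 - 2w - 4; which vanishes at w = -1 and w = 2.
Candidates: R(-4) = -137/3, R(-1) = -2/3, R(2) = -29/3, R(4) = 23/3.
So the maximum is R(4) = 23/3.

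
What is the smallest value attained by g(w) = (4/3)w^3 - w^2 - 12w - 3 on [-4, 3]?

-169/3

Differentiating, g'(w) = 4w^2 - 2w - 12; which vanishes at w = -3/2 and w = 2.
Evaluating at the critical points and endpoints: g(-4) = -169/3,  g(-3/2) = 33/4,  g(2) = -61/3,  g(3) = -12.
So the minimum is g(-4) = -169/3.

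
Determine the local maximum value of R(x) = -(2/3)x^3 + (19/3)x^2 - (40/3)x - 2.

19/3

R'(x) = -2x^2 + (38/3)x - 40/3 = 0 at x = 4/3, 5.
Since R''(x) = -4x + 38/3, we get R''(4/3) = 22/3 > 0 ⇒ local minimum; R''(5) = -22/3 < 0 ⇒ local maximum.
Thus R has its local maximum at x = 5, with value 19/3.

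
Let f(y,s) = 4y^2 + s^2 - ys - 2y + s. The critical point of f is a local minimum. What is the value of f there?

∂f/∂y = 8y - s - 2 = 0 and ∂f/∂s = -y + 2s + 1 = 0, so (y, s) = (1/5, -2/5).
The Hessian has f_{yy} = 8, f_{ss} = 2, f_{ys} = -1, giving D = 15 > 0 with f_{yy} > 0, so the point is a local minimum.
f(1/5, -2/5) = -2/5.

-2/5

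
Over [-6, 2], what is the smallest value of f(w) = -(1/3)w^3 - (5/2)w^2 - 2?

-137/6

f'(w) = -w^2 - 5w, which vanishes at w = -5 and w = 0.
Candidates: f(-6) = -20,  f(-5) = -137/6,  f(0) = -2,  f(2) = -44/3.
The minimum over the interval is -137/6, attained at w = -5.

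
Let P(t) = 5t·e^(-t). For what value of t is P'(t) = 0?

1

Differentiating with the product rule gives P'(t) = (-5t + 5)·e^(-t). Since e^(-t) > 0, the only critical point is t = 1.
P''(1) has the same sign as -5 < 0, so this is a local maximum.
P(1) = (5)·e^(-1) ≈ 1.8394.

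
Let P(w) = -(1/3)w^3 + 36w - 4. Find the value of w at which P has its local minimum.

P'(w) = -w^2 + 36 = 0 at w = -6, 6.
Since P''(w) = -2w, we get P''(-6) = 12 > 0 ⇒ local minimum; P''(6) = -12 < 0 ⇒ local maximum.
Thus P has its local minimum at w = -6, with value -148.

-6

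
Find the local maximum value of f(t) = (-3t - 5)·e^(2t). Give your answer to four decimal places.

0.0197

Differentiating with the product rule gives f'(t) = (-6t - 13)·e^(2t). Since e^(2t) > 0, the only critical point is t = -13/6.
f''(-13/6) has the same sign as -6 < 0, so this is a local maximum.
f(-13/6) = (3/2)·e^(-13/3) ≈ 0.0197.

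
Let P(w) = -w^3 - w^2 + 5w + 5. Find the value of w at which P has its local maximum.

1

P'(w) = -3w^2 - 2w + 5 = 0 at w = -5/3, 1.
Since P''(w) = -6w - 2, we get P''(-5/3) = 8 > 0 ⇒ local minimum; P''(1) = -8 < 0 ⇒ local maximum.
The local maximum is P(1) = 8.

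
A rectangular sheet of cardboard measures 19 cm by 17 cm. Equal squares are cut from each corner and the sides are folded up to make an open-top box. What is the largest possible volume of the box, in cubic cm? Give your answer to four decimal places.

With cut size x, the volume is V(x) = x(19 − 2x)(17 − 2x) for 0 < x < 8.5.
V'(x) = 12x^2 − 144x + 323. Setting V'(x) = 0 gives x ≈ 2.9861 (the root in (0, 8.5)).
V''(x) = 24x − 144 is negative there, so this is the maximum; V ≈ 429.0069.

429.0069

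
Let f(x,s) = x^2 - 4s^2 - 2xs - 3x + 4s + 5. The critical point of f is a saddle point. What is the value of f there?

14/5

∂f/∂x = 2x - 2s - 3 = 0 and ∂f/∂s = -2x - 8s + 4 = 0, so (x, s) = (8/5, 1/10).
The Hessian has f_{xx} = 2, f_{ss} = -8, f_{xs} = -2, giving D = -20 < 0, so the point is a saddle point.
f(8/5, 1/10) = 14/5.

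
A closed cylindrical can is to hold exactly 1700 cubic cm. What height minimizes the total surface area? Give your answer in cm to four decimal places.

With radius r and height h, πr²h = 1700 so h = 1700/(πr²), and S(r) = 2πr² + 2πrh = 2πr² + 2·1700/r.
S'(r) = 4πr − 2·1700/r² = 0 ⇒ r³ = 1700/(2π), so r ≈ 6.4678 and h = 2r ≈ 12.9356.
S''(r) = 4π + 4·1700/r³ > 0, so this is the minimum; S ≈ 788.5220.

12.9356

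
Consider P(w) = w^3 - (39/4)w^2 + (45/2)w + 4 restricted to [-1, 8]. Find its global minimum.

Differentiating, P'(w) = 3w^2 - (39/2)w + 45/2; which vanishes at w = 3/2 and w = 5.
Candidates: P(-1) = -117/4, P(3/2) = 307/16, P(5) = -9/4, P(8) = 72.
The minimum over the interval is -117/4, attained at w = -1.

-117/4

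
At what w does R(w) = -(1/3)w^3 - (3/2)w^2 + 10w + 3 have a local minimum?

R'(w) = -w^2 - 3w + 10. Setting R'(w) = 0 gives w ∈ {-5, 2}.
Since R''(w) = -2w - 3, we get R''(-5) = 7 > 0 ⇒ local minimum; R''(2) = -7 < 0 ⇒ local maximum.
So the local minimum value is R(-5) = -257/6.

-5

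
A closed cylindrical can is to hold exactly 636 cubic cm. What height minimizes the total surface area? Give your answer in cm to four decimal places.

9.3209

With radius r and height h, πr²h = 636 so h = 636/(πr²), and S(r) = 2πr² + 2πrh = 2πr² + 2·636/r.
S'(r) = 4πr − 2·636/r² = 0 ⇒ r³ = 636/(2π), so r ≈ 4.6604 and h = 2r ≈ 9.3209.
S''(r) = 4π + 4·636/r³ > 0, so this is the minimum; S ≈ 409.4045.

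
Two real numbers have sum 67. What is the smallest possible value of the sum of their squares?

With a + b = 67, a^2 + b^2 = a^2 + (67 − a)^2.
The derivative 2a − 2(67 − a) = 4a − 134 vanishes at a = 67/2; second derivative 4 > 0, a minimum.
The minimum is 2·(67/2)^2 = 4489/2.

4489/2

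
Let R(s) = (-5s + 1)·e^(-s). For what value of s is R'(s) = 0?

6/5

By the product rule, R'(s) = (5s - 6)·e^(-s). Since e^(-s) > 0, the only critical point is s = 6/5.
R''(6/5) has the same sign as 5 > 0, so this is a local minimum.
R(6/5) = (-5)·e^(-6/5) ≈ -1.5060.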